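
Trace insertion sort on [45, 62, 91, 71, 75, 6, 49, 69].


Initial: [45, 62, 91, 71, 75, 6, 49, 69]
Insert 62: [45, 62, 91, 71, 75, 6, 49, 69]
Insert 91: [45, 62, 91, 71, 75, 6, 49, 69]
Insert 71: [45, 62, 71, 91, 75, 6, 49, 69]
Insert 75: [45, 62, 71, 75, 91, 6, 49, 69]
Insert 6: [6, 45, 62, 71, 75, 91, 49, 69]
Insert 49: [6, 45, 49, 62, 71, 75, 91, 69]
Insert 69: [6, 45, 49, 62, 69, 71, 75, 91]

Sorted: [6, 45, 49, 62, 69, 71, 75, 91]


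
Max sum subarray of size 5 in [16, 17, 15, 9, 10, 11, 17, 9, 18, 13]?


[0:5]: 67
[1:6]: 62
[2:7]: 62
[3:8]: 56
[4:9]: 65
[5:10]: 68

Max: 68 at [5:10]


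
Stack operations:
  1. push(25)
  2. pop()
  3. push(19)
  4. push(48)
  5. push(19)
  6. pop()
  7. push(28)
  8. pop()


push(25) -> [25]
pop()->25, []
push(19) -> [19]
push(48) -> [19, 48]
push(19) -> [19, 48, 19]
pop()->19, [19, 48]
push(28) -> [19, 48, 28]
pop()->28, [19, 48]

Final stack: [19, 48]


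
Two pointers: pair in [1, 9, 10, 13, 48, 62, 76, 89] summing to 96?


lo=0(1)+hi=7(89)=90
lo=1(9)+hi=7(89)=98
lo=1(9)+hi=6(76)=85
lo=2(10)+hi=6(76)=86
lo=3(13)+hi=6(76)=89
lo=4(48)+hi=6(76)=124
lo=4(48)+hi=5(62)=110

No pair found


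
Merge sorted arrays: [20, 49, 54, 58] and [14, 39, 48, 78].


Take 14 from B
Take 20 from A
Take 39 from B
Take 48 from B
Take 49 from A
Take 54 from A
Take 58 from A

Merged: [14, 20, 39, 48, 49, 54, 58, 78]


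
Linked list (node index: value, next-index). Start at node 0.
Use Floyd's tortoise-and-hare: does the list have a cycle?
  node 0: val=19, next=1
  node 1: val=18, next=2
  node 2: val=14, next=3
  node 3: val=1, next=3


Floyd's tortoise (slow, +1) and hare (fast, +2):
  init: slow=0, fast=0
  step 1: slow=1, fast=2
  step 2: slow=2, fast=3
  step 3: slow=3, fast=3
  slow == fast at node 3: cycle detected

Cycle: yes


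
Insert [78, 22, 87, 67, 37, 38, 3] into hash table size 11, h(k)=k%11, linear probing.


Insert 78: h=1 -> slot 1
Insert 22: h=0 -> slot 0
Insert 87: h=10 -> slot 10
Insert 67: h=1, 1 probes -> slot 2
Insert 37: h=4 -> slot 4
Insert 38: h=5 -> slot 5
Insert 3: h=3 -> slot 3

Table: [22, 78, 67, 3, 37, 38, None, None, None, None, 87]


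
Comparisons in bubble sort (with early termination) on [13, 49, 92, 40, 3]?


Algorithm: bubble sort (with early termination)
Input: [13, 49, 92, 40, 3]
Sorted: [3, 13, 40, 49, 92]

10


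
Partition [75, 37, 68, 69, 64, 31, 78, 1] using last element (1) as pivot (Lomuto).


Pivot: 1
Place pivot at 0: [1, 37, 68, 69, 64, 31, 78, 75]

Partitioned: [1, 37, 68, 69, 64, 31, 78, 75]


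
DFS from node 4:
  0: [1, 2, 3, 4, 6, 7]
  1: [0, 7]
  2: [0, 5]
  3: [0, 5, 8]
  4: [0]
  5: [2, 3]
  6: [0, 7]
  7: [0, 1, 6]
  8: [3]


Visit 4, push [0]
Visit 0, push [7, 6, 3, 2, 1]
Visit 1, push [7]
Visit 7, push [6]
Visit 6, push []
Visit 2, push [5]
Visit 5, push [3]
Visit 3, push [8]
Visit 8, push []

DFS order: [4, 0, 1, 7, 6, 2, 5, 3, 8]


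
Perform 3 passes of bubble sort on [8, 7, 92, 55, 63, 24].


Initial: [8, 7, 92, 55, 63, 24]
Pass 1: [7, 8, 55, 63, 24, 92] (4 swaps)
Pass 2: [7, 8, 55, 24, 63, 92] (1 swaps)
Pass 3: [7, 8, 24, 55, 63, 92] (1 swaps)

After 3 passes: [7, 8, 24, 55, 63, 92]


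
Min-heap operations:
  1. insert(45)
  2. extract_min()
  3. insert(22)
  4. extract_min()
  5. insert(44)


insert(45) -> [45]
extract_min()->45, []
insert(22) -> [22]
extract_min()->22, []
insert(44) -> [44]

Final heap: [44]


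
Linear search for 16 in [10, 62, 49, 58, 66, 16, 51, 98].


i=0: 10!=16
i=1: 62!=16
i=2: 49!=16
i=3: 58!=16
i=4: 66!=16
i=5: 16==16 found!

Found at 5, 6 comps


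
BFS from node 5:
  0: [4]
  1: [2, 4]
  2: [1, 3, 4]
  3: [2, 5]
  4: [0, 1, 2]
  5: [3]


Visit 5, enqueue [3]
Visit 3, enqueue [2]
Visit 2, enqueue [1, 4]
Visit 1, enqueue []
Visit 4, enqueue [0]
Visit 0, enqueue []

BFS order: [5, 3, 2, 1, 4, 0]


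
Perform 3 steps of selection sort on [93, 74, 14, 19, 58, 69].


Initial: [93, 74, 14, 19, 58, 69]
Step 1: min=14 at 2
  Swap: [14, 74, 93, 19, 58, 69]
Step 2: min=19 at 3
  Swap: [14, 19, 93, 74, 58, 69]
Step 3: min=58 at 4
  Swap: [14, 19, 58, 74, 93, 69]

After 3 steps: [14, 19, 58, 74, 93, 69]


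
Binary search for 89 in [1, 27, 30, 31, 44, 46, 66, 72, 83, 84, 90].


Step 1: lo=0, hi=10, mid=5, val=46
Step 2: lo=6, hi=10, mid=8, val=83
Step 3: lo=9, hi=10, mid=9, val=84
Step 4: lo=10, hi=10, mid=10, val=90

Not found


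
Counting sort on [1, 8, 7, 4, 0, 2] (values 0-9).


Input: [1, 8, 7, 4, 0, 2]
Counts: [1, 1, 1, 0, 1, 0, 0, 1, 1, 0]

Sorted: [0, 1, 2, 4, 7, 8]


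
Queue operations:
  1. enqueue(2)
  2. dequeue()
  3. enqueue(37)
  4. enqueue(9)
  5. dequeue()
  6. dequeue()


enqueue(2) -> [2]
dequeue()->2, []
enqueue(37) -> [37]
enqueue(9) -> [37, 9]
dequeue()->37, [9]
dequeue()->9, []

Final queue: []


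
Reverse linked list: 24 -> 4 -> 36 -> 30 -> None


Step 1: curr=24, set curr.next=prev(None) | reversed so far: 24
Step 2: curr=4, set curr.next=prev(24) | reversed so far: 4 -> 24
Step 3: curr=36, set curr.next=prev(4) | reversed so far: 36 -> 4 -> 24
Step 4: curr=30, set curr.next=prev(36) | reversed so far: 30 -> 36 -> 4 -> 24

30 -> 36 -> 4 -> 24 -> None


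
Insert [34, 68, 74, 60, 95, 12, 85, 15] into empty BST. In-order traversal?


Insert 34: root
Insert 68: R from 34
Insert 74: R from 34 -> R from 68
Insert 60: R from 34 -> L from 68
Insert 95: R from 34 -> R from 68 -> R from 74
Insert 12: L from 34
Insert 85: R from 34 -> R from 68 -> R from 74 -> L from 95
Insert 15: L from 34 -> R from 12

In-order: [12, 15, 34, 60, 68, 74, 85, 95]


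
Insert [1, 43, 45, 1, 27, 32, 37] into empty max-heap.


Insert 1: [1]
Insert 43: [43, 1]
Insert 45: [45, 1, 43]
Insert 1: [45, 1, 43, 1]
Insert 27: [45, 27, 43, 1, 1]
Insert 32: [45, 27, 43, 1, 1, 32]
Insert 37: [45, 27, 43, 1, 1, 32, 37]

Final heap: [45, 27, 43, 1, 1, 32, 37]


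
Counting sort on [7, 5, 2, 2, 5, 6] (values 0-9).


Input: [7, 5, 2, 2, 5, 6]
Counts: [0, 0, 2, 0, 0, 2, 1, 1, 0, 0]

Sorted: [2, 2, 5, 5, 6, 7]


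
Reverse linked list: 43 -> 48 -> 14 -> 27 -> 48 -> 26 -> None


Step 1: curr=43, set curr.next=prev(None) | reversed so far: 43
Step 2: curr=48, set curr.next=prev(43) | reversed so far: 48 -> 43
Step 3: curr=14, set curr.next=prev(48) | reversed so far: 14 -> 48 -> 43
Step 4: curr=27, set curr.next=prev(14) | reversed so far: 27 -> 14 -> 48 -> 43
Step 5: curr=48, set curr.next=prev(27) | reversed so far: 48 -> 27 -> 14 -> 48 -> 43
Step 6: curr=26, set curr.next=prev(48) | reversed so far: 26 -> 48 -> 27 -> 14 -> 48 -> 43

26 -> 48 -> 27 -> 14 -> 48 -> 43 -> None


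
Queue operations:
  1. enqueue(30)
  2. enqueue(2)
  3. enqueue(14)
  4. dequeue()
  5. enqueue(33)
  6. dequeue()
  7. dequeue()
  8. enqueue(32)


enqueue(30) -> [30]
enqueue(2) -> [30, 2]
enqueue(14) -> [30, 2, 14]
dequeue()->30, [2, 14]
enqueue(33) -> [2, 14, 33]
dequeue()->2, [14, 33]
dequeue()->14, [33]
enqueue(32) -> [33, 32]

Final queue: [33, 32]


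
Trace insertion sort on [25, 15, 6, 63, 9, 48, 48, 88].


Initial: [25, 15, 6, 63, 9, 48, 48, 88]
Insert 15: [15, 25, 6, 63, 9, 48, 48, 88]
Insert 6: [6, 15, 25, 63, 9, 48, 48, 88]
Insert 63: [6, 15, 25, 63, 9, 48, 48, 88]
Insert 9: [6, 9, 15, 25, 63, 48, 48, 88]
Insert 48: [6, 9, 15, 25, 48, 63, 48, 88]
Insert 48: [6, 9, 15, 25, 48, 48, 63, 88]
Insert 88: [6, 9, 15, 25, 48, 48, 63, 88]

Sorted: [6, 9, 15, 25, 48, 48, 63, 88]


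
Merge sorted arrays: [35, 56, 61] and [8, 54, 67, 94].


Take 8 from B
Take 35 from A
Take 54 from B
Take 56 from A
Take 61 from A

Merged: [8, 35, 54, 56, 61, 67, 94]


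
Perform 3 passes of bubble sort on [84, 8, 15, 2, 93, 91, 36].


Initial: [84, 8, 15, 2, 93, 91, 36]
Pass 1: [8, 15, 2, 84, 91, 36, 93] (5 swaps)
Pass 2: [8, 2, 15, 84, 36, 91, 93] (2 swaps)
Pass 3: [2, 8, 15, 36, 84, 91, 93] (2 swaps)

After 3 passes: [2, 8, 15, 36, 84, 91, 93]


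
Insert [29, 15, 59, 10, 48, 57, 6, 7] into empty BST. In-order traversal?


Insert 29: root
Insert 15: L from 29
Insert 59: R from 29
Insert 10: L from 29 -> L from 15
Insert 48: R from 29 -> L from 59
Insert 57: R from 29 -> L from 59 -> R from 48
Insert 6: L from 29 -> L from 15 -> L from 10
Insert 7: L from 29 -> L from 15 -> L from 10 -> R from 6

In-order: [6, 7, 10, 15, 29, 48, 57, 59]


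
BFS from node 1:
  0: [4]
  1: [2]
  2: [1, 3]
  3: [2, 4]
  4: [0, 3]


Visit 1, enqueue [2]
Visit 2, enqueue [3]
Visit 3, enqueue [4]
Visit 4, enqueue [0]
Visit 0, enqueue []

BFS order: [1, 2, 3, 4, 0]


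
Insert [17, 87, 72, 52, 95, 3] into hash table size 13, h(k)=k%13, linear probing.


Insert 17: h=4 -> slot 4
Insert 87: h=9 -> slot 9
Insert 72: h=7 -> slot 7
Insert 52: h=0 -> slot 0
Insert 95: h=4, 1 probes -> slot 5
Insert 3: h=3 -> slot 3

Table: [52, None, None, 3, 17, 95, None, 72, None, 87, None, None, None]


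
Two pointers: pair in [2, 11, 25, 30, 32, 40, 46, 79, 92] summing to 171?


lo=0(2)+hi=8(92)=94
lo=1(11)+hi=8(92)=103
lo=2(25)+hi=8(92)=117
lo=3(30)+hi=8(92)=122
lo=4(32)+hi=8(92)=124
lo=5(40)+hi=8(92)=132
lo=6(46)+hi=8(92)=138
lo=7(79)+hi=8(92)=171

Yes: 79+92=171


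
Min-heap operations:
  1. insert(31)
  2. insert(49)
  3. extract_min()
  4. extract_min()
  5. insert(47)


insert(31) -> [31]
insert(49) -> [31, 49]
extract_min()->31, [49]
extract_min()->49, []
insert(47) -> [47]

Final heap: [47]


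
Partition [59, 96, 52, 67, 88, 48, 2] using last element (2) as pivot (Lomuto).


Pivot: 2
Place pivot at 0: [2, 96, 52, 67, 88, 48, 59]

Partitioned: [2, 96, 52, 67, 88, 48, 59]


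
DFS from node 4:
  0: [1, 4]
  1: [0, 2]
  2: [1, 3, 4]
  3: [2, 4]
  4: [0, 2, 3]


Visit 4, push [3, 2, 0]
Visit 0, push [1]
Visit 1, push [2]
Visit 2, push [3]
Visit 3, push []

DFS order: [4, 0, 1, 2, 3]


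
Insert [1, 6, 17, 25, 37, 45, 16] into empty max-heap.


Insert 1: [1]
Insert 6: [6, 1]
Insert 17: [17, 1, 6]
Insert 25: [25, 17, 6, 1]
Insert 37: [37, 25, 6, 1, 17]
Insert 45: [45, 25, 37, 1, 17, 6]
Insert 16: [45, 25, 37, 1, 17, 6, 16]

Final heap: [45, 25, 37, 1, 17, 6, 16]


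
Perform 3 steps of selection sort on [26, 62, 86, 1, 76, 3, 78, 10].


Initial: [26, 62, 86, 1, 76, 3, 78, 10]
Step 1: min=1 at 3
  Swap: [1, 62, 86, 26, 76, 3, 78, 10]
Step 2: min=3 at 5
  Swap: [1, 3, 86, 26, 76, 62, 78, 10]
Step 3: min=10 at 7
  Swap: [1, 3, 10, 26, 76, 62, 78, 86]

After 3 steps: [1, 3, 10, 26, 76, 62, 78, 86]


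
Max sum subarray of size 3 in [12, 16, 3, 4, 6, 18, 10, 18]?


[0:3]: 31
[1:4]: 23
[2:5]: 13
[3:6]: 28
[4:7]: 34
[5:8]: 46

Max: 46 at [5:8]


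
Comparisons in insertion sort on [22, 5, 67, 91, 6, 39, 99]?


Algorithm: insertion sort
Input: [22, 5, 67, 91, 6, 39, 99]
Sorted: [5, 6, 22, 39, 67, 91, 99]

11


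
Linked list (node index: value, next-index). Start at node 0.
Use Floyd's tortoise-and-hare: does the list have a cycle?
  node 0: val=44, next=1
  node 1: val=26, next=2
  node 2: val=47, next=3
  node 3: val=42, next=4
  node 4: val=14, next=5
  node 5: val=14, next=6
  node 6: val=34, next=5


Floyd's tortoise (slow, +1) and hare (fast, +2):
  init: slow=0, fast=0
  step 1: slow=1, fast=2
  step 2: slow=2, fast=4
  step 3: slow=3, fast=6
  step 4: slow=4, fast=6
  step 5: slow=5, fast=6
  step 6: slow=6, fast=6
  slow == fast at node 6: cycle detected

Cycle: yes


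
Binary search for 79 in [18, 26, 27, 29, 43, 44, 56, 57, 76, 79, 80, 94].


Step 1: lo=0, hi=11, mid=5, val=44
Step 2: lo=6, hi=11, mid=8, val=76
Step 3: lo=9, hi=11, mid=10, val=80
Step 4: lo=9, hi=9, mid=9, val=79

Found at index 9


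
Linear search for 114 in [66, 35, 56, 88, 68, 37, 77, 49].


i=0: 66!=114
i=1: 35!=114
i=2: 56!=114
i=3: 88!=114
i=4: 68!=114
i=5: 37!=114
i=6: 77!=114
i=7: 49!=114

Not found, 8 comps


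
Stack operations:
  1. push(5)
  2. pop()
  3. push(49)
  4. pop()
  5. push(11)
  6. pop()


push(5) -> [5]
pop()->5, []
push(49) -> [49]
pop()->49, []
push(11) -> [11]
pop()->11, []

Final stack: []


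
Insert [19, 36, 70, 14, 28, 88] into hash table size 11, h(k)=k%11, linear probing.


Insert 19: h=8 -> slot 8
Insert 36: h=3 -> slot 3
Insert 70: h=4 -> slot 4
Insert 14: h=3, 2 probes -> slot 5
Insert 28: h=6 -> slot 6
Insert 88: h=0 -> slot 0

Table: [88, None, None, 36, 70, 14, 28, None, 19, None, None]


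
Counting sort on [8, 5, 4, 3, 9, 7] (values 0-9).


Input: [8, 5, 4, 3, 9, 7]
Counts: [0, 0, 0, 1, 1, 1, 0, 1, 1, 1]

Sorted: [3, 4, 5, 7, 8, 9]


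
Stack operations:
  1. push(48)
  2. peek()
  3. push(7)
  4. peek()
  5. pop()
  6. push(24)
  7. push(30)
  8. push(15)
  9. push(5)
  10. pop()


push(48) -> [48]
peek()->48
push(7) -> [48, 7]
peek()->7
pop()->7, [48]
push(24) -> [48, 24]
push(30) -> [48, 24, 30]
push(15) -> [48, 24, 30, 15]
push(5) -> [48, 24, 30, 15, 5]
pop()->5, [48, 24, 30, 15]

Final stack: [48, 24, 30, 15]


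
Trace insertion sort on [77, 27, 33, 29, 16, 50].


Initial: [77, 27, 33, 29, 16, 50]
Insert 27: [27, 77, 33, 29, 16, 50]
Insert 33: [27, 33, 77, 29, 16, 50]
Insert 29: [27, 29, 33, 77, 16, 50]
Insert 16: [16, 27, 29, 33, 77, 50]
Insert 50: [16, 27, 29, 33, 50, 77]

Sorted: [16, 27, 29, 33, 50, 77]


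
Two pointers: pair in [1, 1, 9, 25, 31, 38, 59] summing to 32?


lo=0(1)+hi=6(59)=60
lo=0(1)+hi=5(38)=39
lo=0(1)+hi=4(31)=32

Yes: 1+31=32


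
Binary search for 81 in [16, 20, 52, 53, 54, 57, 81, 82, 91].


Step 1: lo=0, hi=8, mid=4, val=54
Step 2: lo=5, hi=8, mid=6, val=81

Found at index 6


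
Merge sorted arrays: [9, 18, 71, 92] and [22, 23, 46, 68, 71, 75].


Take 9 from A
Take 18 from A
Take 22 from B
Take 23 from B
Take 46 from B
Take 68 from B
Take 71 from A
Take 71 from B
Take 75 from B

Merged: [9, 18, 22, 23, 46, 68, 71, 71, 75, 92]


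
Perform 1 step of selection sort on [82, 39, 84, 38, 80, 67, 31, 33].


Initial: [82, 39, 84, 38, 80, 67, 31, 33]
Step 1: min=31 at 6
  Swap: [31, 39, 84, 38, 80, 67, 82, 33]

After 1 step: [31, 39, 84, 38, 80, 67, 82, 33]


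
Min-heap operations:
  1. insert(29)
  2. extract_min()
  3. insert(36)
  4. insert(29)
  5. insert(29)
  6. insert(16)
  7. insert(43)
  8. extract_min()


insert(29) -> [29]
extract_min()->29, []
insert(36) -> [36]
insert(29) -> [29, 36]
insert(29) -> [29, 36, 29]
insert(16) -> [16, 29, 29, 36]
insert(43) -> [16, 29, 29, 36, 43]
extract_min()->16, [29, 29, 43, 36]

Final heap: [29, 29, 43, 36]


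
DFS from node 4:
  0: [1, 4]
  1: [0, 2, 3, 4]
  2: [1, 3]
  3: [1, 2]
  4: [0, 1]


Visit 4, push [1, 0]
Visit 0, push [1]
Visit 1, push [3, 2]
Visit 2, push [3]
Visit 3, push []

DFS order: [4, 0, 1, 2, 3]


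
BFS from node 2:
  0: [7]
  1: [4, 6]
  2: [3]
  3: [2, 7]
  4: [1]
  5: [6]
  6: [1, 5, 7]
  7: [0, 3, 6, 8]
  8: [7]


Visit 2, enqueue [3]
Visit 3, enqueue [7]
Visit 7, enqueue [0, 6, 8]
Visit 0, enqueue []
Visit 6, enqueue [1, 5]
Visit 8, enqueue []
Visit 1, enqueue [4]
Visit 5, enqueue []
Visit 4, enqueue []

BFS order: [2, 3, 7, 0, 6, 8, 1, 5, 4]


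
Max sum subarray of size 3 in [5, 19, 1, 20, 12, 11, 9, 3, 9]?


[0:3]: 25
[1:4]: 40
[2:5]: 33
[3:6]: 43
[4:7]: 32
[5:8]: 23
[6:9]: 21

Max: 43 at [3:6]


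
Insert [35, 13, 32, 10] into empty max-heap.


Insert 35: [35]
Insert 13: [35, 13]
Insert 32: [35, 13, 32]
Insert 10: [35, 13, 32, 10]

Final heap: [35, 13, 32, 10]


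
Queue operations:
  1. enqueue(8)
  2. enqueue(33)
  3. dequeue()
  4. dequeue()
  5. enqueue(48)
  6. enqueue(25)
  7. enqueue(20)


enqueue(8) -> [8]
enqueue(33) -> [8, 33]
dequeue()->8, [33]
dequeue()->33, []
enqueue(48) -> [48]
enqueue(25) -> [48, 25]
enqueue(20) -> [48, 25, 20]

Final queue: [48, 25, 20]


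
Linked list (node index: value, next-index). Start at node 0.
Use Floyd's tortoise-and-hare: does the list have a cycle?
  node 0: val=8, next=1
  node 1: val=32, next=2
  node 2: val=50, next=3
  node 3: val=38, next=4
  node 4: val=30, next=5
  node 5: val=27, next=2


Floyd's tortoise (slow, +1) and hare (fast, +2):
  init: slow=0, fast=0
  step 1: slow=1, fast=2
  step 2: slow=2, fast=4
  step 3: slow=3, fast=2
  step 4: slow=4, fast=4
  slow == fast at node 4: cycle detected

Cycle: yes


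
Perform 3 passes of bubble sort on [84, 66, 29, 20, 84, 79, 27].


Initial: [84, 66, 29, 20, 84, 79, 27]
Pass 1: [66, 29, 20, 84, 79, 27, 84] (5 swaps)
Pass 2: [29, 20, 66, 79, 27, 84, 84] (4 swaps)
Pass 3: [20, 29, 66, 27, 79, 84, 84] (2 swaps)

After 3 passes: [20, 29, 66, 27, 79, 84, 84]


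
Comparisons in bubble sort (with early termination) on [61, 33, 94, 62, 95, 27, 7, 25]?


Algorithm: bubble sort (with early termination)
Input: [61, 33, 94, 62, 95, 27, 7, 25]
Sorted: [7, 25, 27, 33, 61, 62, 94, 95]

28


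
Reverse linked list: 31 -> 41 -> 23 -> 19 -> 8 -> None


Step 1: curr=31, set curr.next=prev(None) | reversed so far: 31
Step 2: curr=41, set curr.next=prev(31) | reversed so far: 41 -> 31
Step 3: curr=23, set curr.next=prev(41) | reversed so far: 23 -> 41 -> 31
Step 4: curr=19, set curr.next=prev(23) | reversed so far: 19 -> 23 -> 41 -> 31
Step 5: curr=8, set curr.next=prev(19) | reversed so far: 8 -> 19 -> 23 -> 41 -> 31

8 -> 19 -> 23 -> 41 -> 31 -> None


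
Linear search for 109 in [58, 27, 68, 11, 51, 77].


i=0: 58!=109
i=1: 27!=109
i=2: 68!=109
i=3: 11!=109
i=4: 51!=109
i=5: 77!=109

Not found, 6 comps


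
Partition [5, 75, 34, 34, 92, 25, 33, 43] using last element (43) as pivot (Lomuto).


Pivot: 43
  5 <= 43: advance i (no swap)
  34 <= 43: swap -> [5, 34, 75, 34, 92, 25, 33, 43]
  34 <= 43: swap -> [5, 34, 34, 75, 92, 25, 33, 43]
  25 <= 43: swap -> [5, 34, 34, 25, 92, 75, 33, 43]
  33 <= 43: swap -> [5, 34, 34, 25, 33, 75, 92, 43]
Place pivot at 5: [5, 34, 34, 25, 33, 43, 92, 75]

Partitioned: [5, 34, 34, 25, 33, 43, 92, 75]


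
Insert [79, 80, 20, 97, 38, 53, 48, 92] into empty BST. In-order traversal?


Insert 79: root
Insert 80: R from 79
Insert 20: L from 79
Insert 97: R from 79 -> R from 80
Insert 38: L from 79 -> R from 20
Insert 53: L from 79 -> R from 20 -> R from 38
Insert 48: L from 79 -> R from 20 -> R from 38 -> L from 53
Insert 92: R from 79 -> R from 80 -> L from 97

In-order: [20, 38, 48, 53, 79, 80, 92, 97]


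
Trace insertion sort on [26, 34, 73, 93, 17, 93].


Initial: [26, 34, 73, 93, 17, 93]
Insert 34: [26, 34, 73, 93, 17, 93]
Insert 73: [26, 34, 73, 93, 17, 93]
Insert 93: [26, 34, 73, 93, 17, 93]
Insert 17: [17, 26, 34, 73, 93, 93]
Insert 93: [17, 26, 34, 73, 93, 93]

Sorted: [17, 26, 34, 73, 93, 93]


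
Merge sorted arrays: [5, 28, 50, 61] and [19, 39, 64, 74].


Take 5 from A
Take 19 from B
Take 28 from A
Take 39 from B
Take 50 from A
Take 61 from A

Merged: [5, 19, 28, 39, 50, 61, 64, 74]


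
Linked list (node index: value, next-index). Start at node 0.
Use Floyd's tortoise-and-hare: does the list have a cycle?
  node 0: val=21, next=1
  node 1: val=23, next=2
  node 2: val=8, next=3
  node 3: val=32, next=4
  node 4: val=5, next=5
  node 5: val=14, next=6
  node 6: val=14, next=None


Floyd's tortoise (slow, +1) and hare (fast, +2):
  init: slow=0, fast=0
  step 1: slow=1, fast=2
  step 2: slow=2, fast=4
  step 3: slow=3, fast=6
  step 4: fast -> None, no cycle

Cycle: no


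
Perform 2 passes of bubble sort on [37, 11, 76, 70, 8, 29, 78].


Initial: [37, 11, 76, 70, 8, 29, 78]
Pass 1: [11, 37, 70, 8, 29, 76, 78] (4 swaps)
Pass 2: [11, 37, 8, 29, 70, 76, 78] (2 swaps)

After 2 passes: [11, 37, 8, 29, 70, 76, 78]


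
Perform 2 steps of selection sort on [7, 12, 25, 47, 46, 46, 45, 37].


Initial: [7, 12, 25, 47, 46, 46, 45, 37]
Step 1: min=7 at 0
  Swap: [7, 12, 25, 47, 46, 46, 45, 37]
Step 2: min=12 at 1
  Swap: [7, 12, 25, 47, 46, 46, 45, 37]

After 2 steps: [7, 12, 25, 47, 46, 46, 45, 37]


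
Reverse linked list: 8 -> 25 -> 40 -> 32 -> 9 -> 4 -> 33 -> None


Step 1: curr=8, set curr.next=prev(None) | reversed so far: 8
Step 2: curr=25, set curr.next=prev(8) | reversed so far: 25 -> 8
Step 3: curr=40, set curr.next=prev(25) | reversed so far: 40 -> 25 -> 8
Step 4: curr=32, set curr.next=prev(40) | reversed so far: 32 -> 40 -> 25 -> 8
Step 5: curr=9, set curr.next=prev(32) | reversed so far: 9 -> 32 -> 40 -> 25 -> 8
Step 6: curr=4, set curr.next=prev(9) | reversed so far: 4 -> 9 -> 32 -> 40 -> 25 -> 8
Step 7: curr=33, set curr.next=prev(4) | reversed so far: 33 -> 4 -> 9 -> 32 -> 40 -> 25 -> 8

33 -> 4 -> 9 -> 32 -> 40 -> 25 -> 8 -> None


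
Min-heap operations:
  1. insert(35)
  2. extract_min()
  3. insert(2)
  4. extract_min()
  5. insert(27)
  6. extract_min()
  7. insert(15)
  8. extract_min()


insert(35) -> [35]
extract_min()->35, []
insert(2) -> [2]
extract_min()->2, []
insert(27) -> [27]
extract_min()->27, []
insert(15) -> [15]
extract_min()->15, []

Final heap: []


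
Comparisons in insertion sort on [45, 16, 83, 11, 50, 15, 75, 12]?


Algorithm: insertion sort
Input: [45, 16, 83, 11, 50, 15, 75, 12]
Sorted: [11, 12, 15, 16, 45, 50, 75, 83]

21


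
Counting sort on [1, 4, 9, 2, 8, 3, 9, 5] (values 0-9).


Input: [1, 4, 9, 2, 8, 3, 9, 5]
Counts: [0, 1, 1, 1, 1, 1, 0, 0, 1, 2]

Sorted: [1, 2, 3, 4, 5, 8, 9, 9]


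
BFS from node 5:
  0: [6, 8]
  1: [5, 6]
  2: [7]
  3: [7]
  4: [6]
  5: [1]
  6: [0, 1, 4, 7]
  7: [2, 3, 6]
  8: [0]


Visit 5, enqueue [1]
Visit 1, enqueue [6]
Visit 6, enqueue [0, 4, 7]
Visit 0, enqueue [8]
Visit 4, enqueue []
Visit 7, enqueue [2, 3]
Visit 8, enqueue []
Visit 2, enqueue []
Visit 3, enqueue []

BFS order: [5, 1, 6, 0, 4, 7, 8, 2, 3]


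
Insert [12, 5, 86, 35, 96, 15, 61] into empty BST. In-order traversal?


Insert 12: root
Insert 5: L from 12
Insert 86: R from 12
Insert 35: R from 12 -> L from 86
Insert 96: R from 12 -> R from 86
Insert 15: R from 12 -> L from 86 -> L from 35
Insert 61: R from 12 -> L from 86 -> R from 35

In-order: [5, 12, 15, 35, 61, 86, 96]


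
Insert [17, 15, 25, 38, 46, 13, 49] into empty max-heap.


Insert 17: [17]
Insert 15: [17, 15]
Insert 25: [25, 15, 17]
Insert 38: [38, 25, 17, 15]
Insert 46: [46, 38, 17, 15, 25]
Insert 13: [46, 38, 17, 15, 25, 13]
Insert 49: [49, 38, 46, 15, 25, 13, 17]

Final heap: [49, 38, 46, 15, 25, 13, 17]


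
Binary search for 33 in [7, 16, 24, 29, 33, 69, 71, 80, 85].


Step 1: lo=0, hi=8, mid=4, val=33

Found at index 4


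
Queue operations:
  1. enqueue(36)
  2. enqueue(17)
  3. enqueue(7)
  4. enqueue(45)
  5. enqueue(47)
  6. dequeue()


enqueue(36) -> [36]
enqueue(17) -> [36, 17]
enqueue(7) -> [36, 17, 7]
enqueue(45) -> [36, 17, 7, 45]
enqueue(47) -> [36, 17, 7, 45, 47]
dequeue()->36, [17, 7, 45, 47]

Final queue: [17, 7, 45, 47]


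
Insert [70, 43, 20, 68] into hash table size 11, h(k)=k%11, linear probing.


Insert 70: h=4 -> slot 4
Insert 43: h=10 -> slot 10
Insert 20: h=9 -> slot 9
Insert 68: h=2 -> slot 2

Table: [None, None, 68, None, 70, None, None, None, None, 20, 43]


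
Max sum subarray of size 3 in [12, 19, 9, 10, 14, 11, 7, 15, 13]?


[0:3]: 40
[1:4]: 38
[2:5]: 33
[3:6]: 35
[4:7]: 32
[5:8]: 33
[6:9]: 35

Max: 40 at [0:3]


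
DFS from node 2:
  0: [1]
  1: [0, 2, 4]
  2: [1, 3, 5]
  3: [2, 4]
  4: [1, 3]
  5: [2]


Visit 2, push [5, 3, 1]
Visit 1, push [4, 0]
Visit 0, push []
Visit 4, push [3]
Visit 3, push []
Visit 5, push []

DFS order: [2, 1, 0, 4, 3, 5]


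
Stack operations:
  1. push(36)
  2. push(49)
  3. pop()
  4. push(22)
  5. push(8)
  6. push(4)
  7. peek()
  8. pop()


push(36) -> [36]
push(49) -> [36, 49]
pop()->49, [36]
push(22) -> [36, 22]
push(8) -> [36, 22, 8]
push(4) -> [36, 22, 8, 4]
peek()->4
pop()->4, [36, 22, 8]

Final stack: [36, 22, 8]


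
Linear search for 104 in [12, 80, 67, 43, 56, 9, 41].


i=0: 12!=104
i=1: 80!=104
i=2: 67!=104
i=3: 43!=104
i=4: 56!=104
i=5: 9!=104
i=6: 41!=104

Not found, 7 comps


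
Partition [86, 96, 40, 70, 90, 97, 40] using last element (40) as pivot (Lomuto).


Pivot: 40
  40 <= 40: swap -> [40, 96, 86, 70, 90, 97, 40]
Place pivot at 1: [40, 40, 86, 70, 90, 97, 96]

Partitioned: [40, 40, 86, 70, 90, 97, 96]


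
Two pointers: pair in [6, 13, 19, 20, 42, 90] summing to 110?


lo=0(6)+hi=5(90)=96
lo=1(13)+hi=5(90)=103
lo=2(19)+hi=5(90)=109
lo=3(20)+hi=5(90)=110

Yes: 20+90=110


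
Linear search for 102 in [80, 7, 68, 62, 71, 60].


i=0: 80!=102
i=1: 7!=102
i=2: 68!=102
i=3: 62!=102
i=4: 71!=102
i=5: 60!=102

Not found, 6 comps


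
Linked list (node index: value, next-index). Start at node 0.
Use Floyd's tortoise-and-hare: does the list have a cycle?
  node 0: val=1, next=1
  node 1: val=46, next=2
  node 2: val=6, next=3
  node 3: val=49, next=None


Floyd's tortoise (slow, +1) and hare (fast, +2):
  init: slow=0, fast=0
  step 1: slow=1, fast=2
  step 2: fast 2->3->None, no cycle

Cycle: no


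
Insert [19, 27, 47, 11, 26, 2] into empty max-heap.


Insert 19: [19]
Insert 27: [27, 19]
Insert 47: [47, 19, 27]
Insert 11: [47, 19, 27, 11]
Insert 26: [47, 26, 27, 11, 19]
Insert 2: [47, 26, 27, 11, 19, 2]

Final heap: [47, 26, 27, 11, 19, 2]


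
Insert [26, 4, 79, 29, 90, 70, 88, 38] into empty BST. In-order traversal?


Insert 26: root
Insert 4: L from 26
Insert 79: R from 26
Insert 29: R from 26 -> L from 79
Insert 90: R from 26 -> R from 79
Insert 70: R from 26 -> L from 79 -> R from 29
Insert 88: R from 26 -> R from 79 -> L from 90
Insert 38: R from 26 -> L from 79 -> R from 29 -> L from 70

In-order: [4, 26, 29, 38, 70, 79, 88, 90]


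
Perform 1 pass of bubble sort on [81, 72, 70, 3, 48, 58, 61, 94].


Initial: [81, 72, 70, 3, 48, 58, 61, 94]
Pass 1: [72, 70, 3, 48, 58, 61, 81, 94] (6 swaps)

After 1 pass: [72, 70, 3, 48, 58, 61, 81, 94]


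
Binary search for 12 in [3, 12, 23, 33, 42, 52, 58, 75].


Step 1: lo=0, hi=7, mid=3, val=33
Step 2: lo=0, hi=2, mid=1, val=12

Found at index 1


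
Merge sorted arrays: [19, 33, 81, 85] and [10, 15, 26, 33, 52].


Take 10 from B
Take 15 from B
Take 19 from A
Take 26 from B
Take 33 from A
Take 33 from B
Take 52 from B

Merged: [10, 15, 19, 26, 33, 33, 52, 81, 85]


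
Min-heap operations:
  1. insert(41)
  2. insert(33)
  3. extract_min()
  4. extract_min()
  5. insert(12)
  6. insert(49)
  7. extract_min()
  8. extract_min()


insert(41) -> [41]
insert(33) -> [33, 41]
extract_min()->33, [41]
extract_min()->41, []
insert(12) -> [12]
insert(49) -> [12, 49]
extract_min()->12, [49]
extract_min()->49, []

Final heap: []


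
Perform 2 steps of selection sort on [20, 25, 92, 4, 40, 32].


Initial: [20, 25, 92, 4, 40, 32]
Step 1: min=4 at 3
  Swap: [4, 25, 92, 20, 40, 32]
Step 2: min=20 at 3
  Swap: [4, 20, 92, 25, 40, 32]

After 2 steps: [4, 20, 92, 25, 40, 32]


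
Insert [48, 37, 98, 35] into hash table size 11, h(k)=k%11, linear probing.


Insert 48: h=4 -> slot 4
Insert 37: h=4, 1 probes -> slot 5
Insert 98: h=10 -> slot 10
Insert 35: h=2 -> slot 2

Table: [None, None, 35, None, 48, 37, None, None, None, None, 98]


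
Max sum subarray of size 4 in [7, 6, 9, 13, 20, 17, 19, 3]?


[0:4]: 35
[1:5]: 48
[2:6]: 59
[3:7]: 69
[4:8]: 59

Max: 69 at [3:7]


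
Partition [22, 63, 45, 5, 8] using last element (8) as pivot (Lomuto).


Pivot: 8
  5 <= 8: swap -> [5, 63, 45, 22, 8]
Place pivot at 1: [5, 8, 45, 22, 63]

Partitioned: [5, 8, 45, 22, 63]


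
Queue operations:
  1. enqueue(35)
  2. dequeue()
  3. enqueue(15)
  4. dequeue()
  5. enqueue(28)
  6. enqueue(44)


enqueue(35) -> [35]
dequeue()->35, []
enqueue(15) -> [15]
dequeue()->15, []
enqueue(28) -> [28]
enqueue(44) -> [28, 44]

Final queue: [28, 44]


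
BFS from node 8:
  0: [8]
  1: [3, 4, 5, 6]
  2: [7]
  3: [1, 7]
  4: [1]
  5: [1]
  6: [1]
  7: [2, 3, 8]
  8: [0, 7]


Visit 8, enqueue [0, 7]
Visit 0, enqueue []
Visit 7, enqueue [2, 3]
Visit 2, enqueue []
Visit 3, enqueue [1]
Visit 1, enqueue [4, 5, 6]
Visit 4, enqueue []
Visit 5, enqueue []
Visit 6, enqueue []

BFS order: [8, 0, 7, 2, 3, 1, 4, 5, 6]


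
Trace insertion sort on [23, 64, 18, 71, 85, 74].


Initial: [23, 64, 18, 71, 85, 74]
Insert 64: [23, 64, 18, 71, 85, 74]
Insert 18: [18, 23, 64, 71, 85, 74]
Insert 71: [18, 23, 64, 71, 85, 74]
Insert 85: [18, 23, 64, 71, 85, 74]
Insert 74: [18, 23, 64, 71, 74, 85]

Sorted: [18, 23, 64, 71, 74, 85]


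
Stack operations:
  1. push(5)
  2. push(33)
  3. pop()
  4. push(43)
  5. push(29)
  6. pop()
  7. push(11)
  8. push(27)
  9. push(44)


push(5) -> [5]
push(33) -> [5, 33]
pop()->33, [5]
push(43) -> [5, 43]
push(29) -> [5, 43, 29]
pop()->29, [5, 43]
push(11) -> [5, 43, 11]
push(27) -> [5, 43, 11, 27]
push(44) -> [5, 43, 11, 27, 44]

Final stack: [5, 43, 11, 27, 44]


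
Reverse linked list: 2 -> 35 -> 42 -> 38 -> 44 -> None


Step 1: curr=2, set curr.next=prev(None) | reversed so far: 2
Step 2: curr=35, set curr.next=prev(2) | reversed so far: 35 -> 2
Step 3: curr=42, set curr.next=prev(35) | reversed so far: 42 -> 35 -> 2
Step 4: curr=38, set curr.next=prev(42) | reversed so far: 38 -> 42 -> 35 -> 2
Step 5: curr=44, set curr.next=prev(38) | reversed so far: 44 -> 38 -> 42 -> 35 -> 2

44 -> 38 -> 42 -> 35 -> 2 -> None


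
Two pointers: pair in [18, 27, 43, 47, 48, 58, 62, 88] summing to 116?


lo=0(18)+hi=7(88)=106
lo=1(27)+hi=7(88)=115
lo=2(43)+hi=7(88)=131
lo=2(43)+hi=6(62)=105
lo=3(47)+hi=6(62)=109
lo=4(48)+hi=6(62)=110
lo=5(58)+hi=6(62)=120

No pair found


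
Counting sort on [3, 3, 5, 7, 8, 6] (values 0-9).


Input: [3, 3, 5, 7, 8, 6]
Counts: [0, 0, 0, 2, 0, 1, 1, 1, 1, 0]

Sorted: [3, 3, 5, 6, 7, 8]


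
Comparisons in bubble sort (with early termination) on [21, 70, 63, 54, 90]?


Algorithm: bubble sort (with early termination)
Input: [21, 70, 63, 54, 90]
Sorted: [21, 54, 63, 70, 90]

9


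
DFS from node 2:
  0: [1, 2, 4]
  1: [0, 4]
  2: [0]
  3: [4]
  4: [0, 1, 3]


Visit 2, push [0]
Visit 0, push [4, 1]
Visit 1, push [4]
Visit 4, push [3]
Visit 3, push []

DFS order: [2, 0, 1, 4, 3]


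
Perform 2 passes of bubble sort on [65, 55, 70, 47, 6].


Initial: [65, 55, 70, 47, 6]
Pass 1: [55, 65, 47, 6, 70] (3 swaps)
Pass 2: [55, 47, 6, 65, 70] (2 swaps)

After 2 passes: [55, 47, 6, 65, 70]


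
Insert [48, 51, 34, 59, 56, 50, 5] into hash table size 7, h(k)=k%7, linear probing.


Insert 48: h=6 -> slot 6
Insert 51: h=2 -> slot 2
Insert 34: h=6, 1 probes -> slot 0
Insert 59: h=3 -> slot 3
Insert 56: h=0, 1 probes -> slot 1
Insert 50: h=1, 3 probes -> slot 4
Insert 5: h=5 -> slot 5

Table: [34, 56, 51, 59, 50, 5, 48]


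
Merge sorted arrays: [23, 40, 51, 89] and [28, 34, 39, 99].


Take 23 from A
Take 28 from B
Take 34 from B
Take 39 from B
Take 40 from A
Take 51 from A
Take 89 from A

Merged: [23, 28, 34, 39, 40, 51, 89, 99]


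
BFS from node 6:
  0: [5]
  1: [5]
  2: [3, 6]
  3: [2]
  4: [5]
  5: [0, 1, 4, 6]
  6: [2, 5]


Visit 6, enqueue [2, 5]
Visit 2, enqueue [3]
Visit 5, enqueue [0, 1, 4]
Visit 3, enqueue []
Visit 0, enqueue []
Visit 1, enqueue []
Visit 4, enqueue []

BFS order: [6, 2, 5, 3, 0, 1, 4]


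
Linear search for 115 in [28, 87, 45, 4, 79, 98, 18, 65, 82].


i=0: 28!=115
i=1: 87!=115
i=2: 45!=115
i=3: 4!=115
i=4: 79!=115
i=5: 98!=115
i=6: 18!=115
i=7: 65!=115
i=8: 82!=115

Not found, 9 comps


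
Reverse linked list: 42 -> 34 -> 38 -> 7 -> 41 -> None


Step 1: curr=42, set curr.next=prev(None) | reversed so far: 42
Step 2: curr=34, set curr.next=prev(42) | reversed so far: 34 -> 42
Step 3: curr=38, set curr.next=prev(34) | reversed so far: 38 -> 34 -> 42
Step 4: curr=7, set curr.next=prev(38) | reversed so far: 7 -> 38 -> 34 -> 42
Step 5: curr=41, set curr.next=prev(7) | reversed so far: 41 -> 7 -> 38 -> 34 -> 42

41 -> 7 -> 38 -> 34 -> 42 -> None


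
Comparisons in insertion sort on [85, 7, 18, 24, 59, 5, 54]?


Algorithm: insertion sort
Input: [85, 7, 18, 24, 59, 5, 54]
Sorted: [5, 7, 18, 24, 54, 59, 85]

15


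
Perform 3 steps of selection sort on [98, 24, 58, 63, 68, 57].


Initial: [98, 24, 58, 63, 68, 57]
Step 1: min=24 at 1
  Swap: [24, 98, 58, 63, 68, 57]
Step 2: min=57 at 5
  Swap: [24, 57, 58, 63, 68, 98]
Step 3: min=58 at 2
  Swap: [24, 57, 58, 63, 68, 98]

After 3 steps: [24, 57, 58, 63, 68, 98]


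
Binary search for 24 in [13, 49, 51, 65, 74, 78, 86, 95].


Step 1: lo=0, hi=7, mid=3, val=65
Step 2: lo=0, hi=2, mid=1, val=49
Step 3: lo=0, hi=0, mid=0, val=13

Not found


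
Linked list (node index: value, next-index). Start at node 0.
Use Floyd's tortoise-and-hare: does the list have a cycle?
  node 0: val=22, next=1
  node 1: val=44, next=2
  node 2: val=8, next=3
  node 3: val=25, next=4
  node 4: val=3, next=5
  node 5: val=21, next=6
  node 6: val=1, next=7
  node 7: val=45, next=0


Floyd's tortoise (slow, +1) and hare (fast, +2):
  init: slow=0, fast=0
  step 1: slow=1, fast=2
  step 2: slow=2, fast=4
  step 3: slow=3, fast=6
  step 4: slow=4, fast=0
  step 5: slow=5, fast=2
  step 6: slow=6, fast=4
  step 7: slow=7, fast=6
  step 8: slow=0, fast=0
  slow == fast at node 0: cycle detected

Cycle: yes


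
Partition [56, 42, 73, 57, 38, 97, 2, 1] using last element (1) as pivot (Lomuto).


Pivot: 1
Place pivot at 0: [1, 42, 73, 57, 38, 97, 2, 56]

Partitioned: [1, 42, 73, 57, 38, 97, 2, 56]


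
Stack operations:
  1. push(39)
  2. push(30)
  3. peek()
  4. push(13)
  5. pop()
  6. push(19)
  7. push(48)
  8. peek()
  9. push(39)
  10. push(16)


push(39) -> [39]
push(30) -> [39, 30]
peek()->30
push(13) -> [39, 30, 13]
pop()->13, [39, 30]
push(19) -> [39, 30, 19]
push(48) -> [39, 30, 19, 48]
peek()->48
push(39) -> [39, 30, 19, 48, 39]
push(16) -> [39, 30, 19, 48, 39, 16]

Final stack: [39, 30, 19, 48, 39, 16]


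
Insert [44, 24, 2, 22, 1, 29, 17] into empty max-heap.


Insert 44: [44]
Insert 24: [44, 24]
Insert 2: [44, 24, 2]
Insert 22: [44, 24, 2, 22]
Insert 1: [44, 24, 2, 22, 1]
Insert 29: [44, 24, 29, 22, 1, 2]
Insert 17: [44, 24, 29, 22, 1, 2, 17]

Final heap: [44, 24, 29, 22, 1, 2, 17]


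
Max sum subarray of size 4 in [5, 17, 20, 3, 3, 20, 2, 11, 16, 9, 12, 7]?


[0:4]: 45
[1:5]: 43
[2:6]: 46
[3:7]: 28
[4:8]: 36
[5:9]: 49
[6:10]: 38
[7:11]: 48
[8:12]: 44

Max: 49 at [5:9]


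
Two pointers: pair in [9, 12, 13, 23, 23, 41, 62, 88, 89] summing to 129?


lo=0(9)+hi=8(89)=98
lo=1(12)+hi=8(89)=101
lo=2(13)+hi=8(89)=102
lo=3(23)+hi=8(89)=112
lo=4(23)+hi=8(89)=112
lo=5(41)+hi=8(89)=130
lo=5(41)+hi=7(88)=129

Yes: 41+88=129


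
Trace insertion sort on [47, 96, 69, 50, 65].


Initial: [47, 96, 69, 50, 65]
Insert 96: [47, 96, 69, 50, 65]
Insert 69: [47, 69, 96, 50, 65]
Insert 50: [47, 50, 69, 96, 65]
Insert 65: [47, 50, 65, 69, 96]

Sorted: [47, 50, 65, 69, 96]


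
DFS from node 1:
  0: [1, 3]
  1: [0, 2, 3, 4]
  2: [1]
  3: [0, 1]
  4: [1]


Visit 1, push [4, 3, 2, 0]
Visit 0, push [3]
Visit 3, push []
Visit 2, push []
Visit 4, push []

DFS order: [1, 0, 3, 2, 4]


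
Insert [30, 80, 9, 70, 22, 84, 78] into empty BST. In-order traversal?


Insert 30: root
Insert 80: R from 30
Insert 9: L from 30
Insert 70: R from 30 -> L from 80
Insert 22: L from 30 -> R from 9
Insert 84: R from 30 -> R from 80
Insert 78: R from 30 -> L from 80 -> R from 70

In-order: [9, 22, 30, 70, 78, 80, 84]


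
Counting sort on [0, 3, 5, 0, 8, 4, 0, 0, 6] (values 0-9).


Input: [0, 3, 5, 0, 8, 4, 0, 0, 6]
Counts: [4, 0, 0, 1, 1, 1, 1, 0, 1, 0]

Sorted: [0, 0, 0, 0, 3, 4, 5, 6, 8]


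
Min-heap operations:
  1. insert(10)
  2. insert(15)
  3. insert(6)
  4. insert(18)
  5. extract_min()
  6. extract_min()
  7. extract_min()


insert(10) -> [10]
insert(15) -> [10, 15]
insert(6) -> [6, 15, 10]
insert(18) -> [6, 15, 10, 18]
extract_min()->6, [10, 15, 18]
extract_min()->10, [15, 18]
extract_min()->15, [18]

Final heap: [18]


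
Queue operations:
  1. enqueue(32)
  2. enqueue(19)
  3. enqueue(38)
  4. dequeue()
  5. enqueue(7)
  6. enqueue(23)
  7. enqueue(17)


enqueue(32) -> [32]
enqueue(19) -> [32, 19]
enqueue(38) -> [32, 19, 38]
dequeue()->32, [19, 38]
enqueue(7) -> [19, 38, 7]
enqueue(23) -> [19, 38, 7, 23]
enqueue(17) -> [19, 38, 7, 23, 17]

Final queue: [19, 38, 7, 23, 17]


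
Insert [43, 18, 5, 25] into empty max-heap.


Insert 43: [43]
Insert 18: [43, 18]
Insert 5: [43, 18, 5]
Insert 25: [43, 25, 5, 18]

Final heap: [43, 25, 5, 18]


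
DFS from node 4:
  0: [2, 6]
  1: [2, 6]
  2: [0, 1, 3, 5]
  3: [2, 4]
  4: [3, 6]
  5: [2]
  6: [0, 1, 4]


Visit 4, push [6, 3]
Visit 3, push [2]
Visit 2, push [5, 1, 0]
Visit 0, push [6]
Visit 6, push [1]
Visit 1, push []
Visit 5, push []

DFS order: [4, 3, 2, 0, 6, 1, 5]


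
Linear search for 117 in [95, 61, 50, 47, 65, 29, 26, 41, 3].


i=0: 95!=117
i=1: 61!=117
i=2: 50!=117
i=3: 47!=117
i=4: 65!=117
i=5: 29!=117
i=6: 26!=117
i=7: 41!=117
i=8: 3!=117

Not found, 9 comps


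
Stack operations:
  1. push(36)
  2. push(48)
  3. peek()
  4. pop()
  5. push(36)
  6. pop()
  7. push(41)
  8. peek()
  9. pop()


push(36) -> [36]
push(48) -> [36, 48]
peek()->48
pop()->48, [36]
push(36) -> [36, 36]
pop()->36, [36]
push(41) -> [36, 41]
peek()->41
pop()->41, [36]

Final stack: [36]


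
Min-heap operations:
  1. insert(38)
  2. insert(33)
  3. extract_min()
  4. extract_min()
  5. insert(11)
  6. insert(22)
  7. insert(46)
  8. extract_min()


insert(38) -> [38]
insert(33) -> [33, 38]
extract_min()->33, [38]
extract_min()->38, []
insert(11) -> [11]
insert(22) -> [11, 22]
insert(46) -> [11, 22, 46]
extract_min()->11, [22, 46]

Final heap: [22, 46]


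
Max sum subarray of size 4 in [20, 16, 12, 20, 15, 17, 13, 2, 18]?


[0:4]: 68
[1:5]: 63
[2:6]: 64
[3:7]: 65
[4:8]: 47
[5:9]: 50

Max: 68 at [0:4]


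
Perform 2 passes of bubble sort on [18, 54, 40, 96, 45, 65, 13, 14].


Initial: [18, 54, 40, 96, 45, 65, 13, 14]
Pass 1: [18, 40, 54, 45, 65, 13, 14, 96] (5 swaps)
Pass 2: [18, 40, 45, 54, 13, 14, 65, 96] (3 swaps)

After 2 passes: [18, 40, 45, 54, 13, 14, 65, 96]


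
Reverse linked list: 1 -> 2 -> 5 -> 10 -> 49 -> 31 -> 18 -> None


Step 1: curr=1, set curr.next=prev(None) | reversed so far: 1
Step 2: curr=2, set curr.next=prev(1) | reversed so far: 2 -> 1
Step 3: curr=5, set curr.next=prev(2) | reversed so far: 5 -> 2 -> 1
Step 4: curr=10, set curr.next=prev(5) | reversed so far: 10 -> 5 -> 2 -> 1
Step 5: curr=49, set curr.next=prev(10) | reversed so far: 49 -> 10 -> 5 -> 2 -> 1
Step 6: curr=31, set curr.next=prev(49) | reversed so far: 31 -> 49 -> 10 -> 5 -> 2 -> 1
Step 7: curr=18, set curr.next=prev(31) | reversed so far: 18 -> 31 -> 49 -> 10 -> 5 -> 2 -> 1

18 -> 31 -> 49 -> 10 -> 5 -> 2 -> 1 -> None


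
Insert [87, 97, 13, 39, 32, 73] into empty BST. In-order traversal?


Insert 87: root
Insert 97: R from 87
Insert 13: L from 87
Insert 39: L from 87 -> R from 13
Insert 32: L from 87 -> R from 13 -> L from 39
Insert 73: L from 87 -> R from 13 -> R from 39

In-order: [13, 32, 39, 73, 87, 97]


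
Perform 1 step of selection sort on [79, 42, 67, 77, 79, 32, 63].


Initial: [79, 42, 67, 77, 79, 32, 63]
Step 1: min=32 at 5
  Swap: [32, 42, 67, 77, 79, 79, 63]

After 1 step: [32, 42, 67, 77, 79, 79, 63]


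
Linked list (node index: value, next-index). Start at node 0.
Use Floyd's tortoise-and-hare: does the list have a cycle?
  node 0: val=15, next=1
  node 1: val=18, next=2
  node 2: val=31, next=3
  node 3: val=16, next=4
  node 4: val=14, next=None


Floyd's tortoise (slow, +1) and hare (fast, +2):
  init: slow=0, fast=0
  step 1: slow=1, fast=2
  step 2: slow=2, fast=4
  step 3: fast -> None, no cycle

Cycle: no


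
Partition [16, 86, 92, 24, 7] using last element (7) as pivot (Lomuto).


Pivot: 7
Place pivot at 0: [7, 86, 92, 24, 16]

Partitioned: [7, 86, 92, 24, 16]


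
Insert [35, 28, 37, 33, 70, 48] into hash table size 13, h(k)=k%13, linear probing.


Insert 35: h=9 -> slot 9
Insert 28: h=2 -> slot 2
Insert 37: h=11 -> slot 11
Insert 33: h=7 -> slot 7
Insert 70: h=5 -> slot 5
Insert 48: h=9, 1 probes -> slot 10

Table: [None, None, 28, None, None, 70, None, 33, None, 35, 48, 37, None]


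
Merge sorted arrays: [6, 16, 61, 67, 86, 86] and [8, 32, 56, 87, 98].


Take 6 from A
Take 8 from B
Take 16 from A
Take 32 from B
Take 56 from B
Take 61 from A
Take 67 from A
Take 86 from A
Take 86 from A

Merged: [6, 8, 16, 32, 56, 61, 67, 86, 86, 87, 98]
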